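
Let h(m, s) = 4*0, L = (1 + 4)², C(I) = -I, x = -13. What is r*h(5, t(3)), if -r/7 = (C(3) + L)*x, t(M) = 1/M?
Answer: 0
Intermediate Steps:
L = 25 (L = 5² = 25)
h(m, s) = 0
r = 2002 (r = -7*(-1*3 + 25)*(-13) = -7*(-3 + 25)*(-13) = -154*(-13) = -7*(-286) = 2002)
r*h(5, t(3)) = 2002*0 = 0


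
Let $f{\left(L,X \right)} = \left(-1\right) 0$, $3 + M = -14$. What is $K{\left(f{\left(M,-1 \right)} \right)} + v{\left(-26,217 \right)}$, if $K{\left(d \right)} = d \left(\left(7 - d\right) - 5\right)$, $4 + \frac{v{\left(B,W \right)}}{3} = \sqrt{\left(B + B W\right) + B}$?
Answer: $-12 + 3 i \sqrt{5694} \approx -12.0 + 226.38 i$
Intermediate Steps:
$M = -17$ ($M = -3 - 14 = -17$)
$f{\left(L,X \right)} = 0$
$v{\left(B,W \right)} = -12 + 3 \sqrt{2 B + B W}$ ($v{\left(B,W \right)} = -12 + 3 \sqrt{\left(B + B W\right) + B} = -12 + 3 \sqrt{2 B + B W}$)
$K{\left(d \right)} = d \left(2 - d\right)$
$K{\left(f{\left(M,-1 \right)} \right)} + v{\left(-26,217 \right)} = 0 \left(2 - 0\right) - \left(12 - 3 \sqrt{- 26 \left(2 + 217\right)}\right) = 0 \left(2 + 0\right) - \left(12 - 3 \sqrt{\left(-26\right) 219}\right) = 0 \cdot 2 - \left(12 - 3 \sqrt{-5694}\right) = 0 - \left(12 - 3 i \sqrt{5694}\right) = -12 + 3 i \sqrt{5694}$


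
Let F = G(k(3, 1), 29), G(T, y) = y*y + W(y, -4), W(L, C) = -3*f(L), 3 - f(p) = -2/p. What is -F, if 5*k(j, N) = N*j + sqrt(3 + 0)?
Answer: -24122/29 ≈ -831.79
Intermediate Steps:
f(p) = 3 + 2/p (f(p) = 3 - (-2)/p = 3 + 2/p)
k(j, N) = sqrt(3)/5 + N*j/5 (k(j, N) = (N*j + sqrt(3 + 0))/5 = (N*j + sqrt(3))/5 = (sqrt(3) + N*j)/5 = sqrt(3)/5 + N*j/5)
W(L, C) = -9 - 6/L (W(L, C) = -3*(3 + 2/L) = -9 - 6/L)
G(T, y) = -9 + y**2 - 6/y (G(T, y) = y*y + (-9 - 6/y) = y**2 + (-9 - 6/y) = -9 + y**2 - 6/y)
F = 24122/29 (F = -9 + 29**2 - 6/29 = -9 + 841 - 6*1/29 = -9 + 841 - 6/29 = 24122/29 ≈ 831.79)
-F = -1*24122/29 = -24122/29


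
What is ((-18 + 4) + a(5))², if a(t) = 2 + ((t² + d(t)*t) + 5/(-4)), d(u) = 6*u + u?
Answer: 558009/16 ≈ 34876.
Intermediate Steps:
d(u) = 7*u
a(t) = ¾ + 8*t² (a(t) = 2 + ((t² + (7*t)*t) + 5/(-4)) = 2 + ((t² + 7*t²) + 5*(-¼)) = 2 + (8*t² - 5/4) = 2 + (-5/4 + 8*t²) = ¾ + 8*t²)
((-18 + 4) + a(5))² = ((-18 + 4) + (¾ + 8*5²))² = (-14 + (¾ + 8*25))² = (-14 + (¾ + 200))² = (-14 + 803/4)² = (747/4)² = 558009/16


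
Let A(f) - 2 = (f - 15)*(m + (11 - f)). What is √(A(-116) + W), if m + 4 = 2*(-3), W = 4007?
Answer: I*√11318 ≈ 106.39*I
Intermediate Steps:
m = -10 (m = -4 + 2*(-3) = -4 - 6 = -10)
A(f) = 2 + (1 - f)*(-15 + f) (A(f) = 2 + (f - 15)*(-10 + (11 - f)) = 2 + (-15 + f)*(1 - f) = 2 + (1 - f)*(-15 + f))
√(A(-116) + W) = √((-13 - 1*(-116)² + 16*(-116)) + 4007) = √((-13 - 1*13456 - 1856) + 4007) = √((-13 - 13456 - 1856) + 4007) = √(-15325 + 4007) = √(-11318) = I*√11318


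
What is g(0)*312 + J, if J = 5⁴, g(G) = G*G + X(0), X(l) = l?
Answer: 625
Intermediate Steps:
g(G) = G² (g(G) = G*G + 0 = G² + 0 = G²)
J = 625
g(0)*312 + J = 0²*312 + 625 = 0*312 + 625 = 0 + 625 = 625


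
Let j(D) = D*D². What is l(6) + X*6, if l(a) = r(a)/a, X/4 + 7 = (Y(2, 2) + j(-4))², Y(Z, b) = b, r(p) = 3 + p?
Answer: 184179/2 ≈ 92090.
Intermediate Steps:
j(D) = D³
X = 15348 (X = -28 + 4*(2 + (-4)³)² = -28 + 4*(2 - 64)² = -28 + 4*(-62)² = -28 + 4*3844 = -28 + 15376 = 15348)
l(a) = (3 + a)/a
l(6) + X*6 = (3 + 6)/6 + 15348*6 = (⅙)*9 + 92088 = 3/2 + 92088 = 184179/2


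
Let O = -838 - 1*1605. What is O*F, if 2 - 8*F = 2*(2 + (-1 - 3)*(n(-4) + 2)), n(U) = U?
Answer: 21987/4 ≈ 5496.8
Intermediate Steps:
O = -2443 (O = -838 - 1605 = -2443)
F = -9/4 (F = 1/4 - (2 + (-1 - 3)*(-4 + 2))/4 = 1/4 - (2 - 4*(-2))/4 = 1/4 - (2 + 8)/4 = 1/4 - 10/4 = 1/4 - 1/8*20 = 1/4 - 5/2 = -9/4 ≈ -2.2500)
O*F = -2443*(-9/4) = 21987/4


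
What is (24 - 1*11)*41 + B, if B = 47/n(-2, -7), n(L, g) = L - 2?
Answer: 2085/4 ≈ 521.25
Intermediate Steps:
n(L, g) = -2 + L
B = -47/4 (B = 47/(-2 - 2) = 47/(-4) = 47*(-¼) = -47/4 ≈ -11.750)
(24 - 1*11)*41 + B = (24 - 1*11)*41 - 47/4 = (24 - 11)*41 - 47/4 = 13*41 - 47/4 = 533 - 47/4 = 2085/4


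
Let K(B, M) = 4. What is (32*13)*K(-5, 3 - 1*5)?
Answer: 1664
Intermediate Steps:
(32*13)*K(-5, 3 - 1*5) = (32*13)*4 = 416*4 = 1664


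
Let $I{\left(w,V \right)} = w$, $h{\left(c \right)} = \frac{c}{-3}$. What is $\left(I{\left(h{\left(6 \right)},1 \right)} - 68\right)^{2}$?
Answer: $4900$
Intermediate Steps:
$h{\left(c \right)} = - \frac{c}{3}$ ($h{\left(c \right)} = c \left(- \frac{1}{3}\right) = - \frac{c}{3}$)
$\left(I{\left(h{\left(6 \right)},1 \right)} - 68\right)^{2} = \left(\left(- \frac{1}{3}\right) 6 - 68\right)^{2} = \left(-2 - 68\right)^{2} = \left(-70\right)^{2} = 4900$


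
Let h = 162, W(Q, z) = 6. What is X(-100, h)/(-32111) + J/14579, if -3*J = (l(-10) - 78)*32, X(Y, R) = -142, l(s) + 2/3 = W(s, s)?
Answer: 242638298/4213316421 ≈ 0.057588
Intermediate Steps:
l(s) = 16/3 (l(s) = -⅔ + 6 = 16/3)
J = 6976/9 (J = -(16/3 - 78)*32/3 = -(-218)*32/9 = -⅓*(-6976/3) = 6976/9 ≈ 775.11)
X(-100, h)/(-32111) + J/14579 = -142/(-32111) + (6976/9)/14579 = -142*(-1/32111) + (6976/9)*(1/14579) = 142/32111 + 6976/131211 = 242638298/4213316421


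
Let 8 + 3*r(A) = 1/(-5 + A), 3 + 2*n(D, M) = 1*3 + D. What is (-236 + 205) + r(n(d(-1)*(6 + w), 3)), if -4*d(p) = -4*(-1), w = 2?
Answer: -910/27 ≈ -33.704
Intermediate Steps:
d(p) = -1 (d(p) = -(-1)*(-1) = -¼*4 = -1)
n(D, M) = D/2 (n(D, M) = -3/2 + (1*3 + D)/2 = -3/2 + (3 + D)/2 = -3/2 + (3/2 + D/2) = D/2)
r(A) = -8/3 + 1/(3*(-5 + A))
(-236 + 205) + r(n(d(-1)*(6 + w), 3)) = (-236 + 205) + (41 - 4*(-(6 + 2)))/(3*(-5 + (-(6 + 2))/2)) = -31 + (41 - 4*(-1*8))/(3*(-5 + (-1*8)/2)) = -31 + (41 - 4*(-8))/(3*(-5 + (½)*(-8))) = -31 + (41 - 8*(-4))/(3*(-5 - 4)) = -31 + (⅓)*(41 + 32)/(-9) = -31 + (⅓)*(-⅑)*73 = -31 - 73/27 = -910/27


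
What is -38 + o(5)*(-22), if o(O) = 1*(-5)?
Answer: 72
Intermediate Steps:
o(O) = -5
-38 + o(5)*(-22) = -38 - 5*(-22) = -38 + 110 = 72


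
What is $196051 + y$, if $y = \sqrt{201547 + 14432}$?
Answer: $196051 + \sqrt{215979} \approx 1.9652 \cdot 10^{5}$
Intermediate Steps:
$y = \sqrt{215979} \approx 464.74$
$196051 + y = 196051 + \sqrt{215979}$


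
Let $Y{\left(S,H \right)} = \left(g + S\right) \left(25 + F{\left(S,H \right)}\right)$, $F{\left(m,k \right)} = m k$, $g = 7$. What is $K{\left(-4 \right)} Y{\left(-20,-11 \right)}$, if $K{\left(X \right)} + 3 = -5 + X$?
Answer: $38220$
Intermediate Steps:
$F{\left(m,k \right)} = k m$
$Y{\left(S,H \right)} = \left(7 + S\right) \left(25 + H S\right)$
$K{\left(X \right)} = -8 + X$ ($K{\left(X \right)} = -3 + \left(-5 + X\right) = -8 + X$)
$K{\left(-4 \right)} Y{\left(-20,-11 \right)} = \left(-8 - 4\right) \left(175 + 25 \left(-20\right) - 11 \left(-20\right)^{2} + 7 \left(-11\right) \left(-20\right)\right) = - 12 \left(175 - 500 - 4400 + 1540\right) = \left(-12\right) \left(-3185\right) = 38220$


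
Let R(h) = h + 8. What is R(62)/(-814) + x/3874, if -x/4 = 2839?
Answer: -2378741/788359 ≈ -3.0173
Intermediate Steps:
x = -11356 (x = -4*2839 = -11356)
R(h) = 8 + h
R(62)/(-814) + x/3874 = (8 + 62)/(-814) - 11356/3874 = 70*(-1/814) - 11356*1/3874 = -35/407 - 5678/1937 = -2378741/788359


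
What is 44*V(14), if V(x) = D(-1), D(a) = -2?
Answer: -88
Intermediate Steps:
V(x) = -2
44*V(14) = 44*(-2) = -88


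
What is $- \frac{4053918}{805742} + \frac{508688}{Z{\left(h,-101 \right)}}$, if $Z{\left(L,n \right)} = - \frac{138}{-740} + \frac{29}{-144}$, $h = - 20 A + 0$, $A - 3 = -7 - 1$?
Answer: $- \frac{5459486340829443}{159939787} \approx -3.4135 \cdot 10^{7}$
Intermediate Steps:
$A = -5$ ($A = 3 - 8 = -5$)
$h = 100$ ($h = \left(-20\right) \left(-5\right) + 0 = 100 + 0 = 100$)
$Z{\left(L,n \right)} = - \frac{397}{26640}$ ($Z{\left(L,n \right)} = \left(-138\right) \left(- \frac{1}{740}\right) + 29 \left(- \frac{1}{144}\right) = \frac{69}{370} - \frac{29}{144} = - \frac{397}{26640}$)
$- \frac{4053918}{805742} + \frac{508688}{Z{\left(h,-101 \right)}} = - \frac{4053918}{805742} + \frac{508688}{- \frac{397}{26640}} = \left(-4053918\right) \frac{1}{805742} + 508688 \left(- \frac{26640}{397}\right) = - \frac{2026959}{402871} - \frac{13551448320}{397} = - \frac{5459486340829443}{159939787}$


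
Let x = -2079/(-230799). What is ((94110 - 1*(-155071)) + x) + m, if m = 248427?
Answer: 38282476957/76933 ≈ 4.9761e+5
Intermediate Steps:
x = 693/76933 (x = -2079*(-1/230799) = 693/76933 ≈ 0.0090078)
((94110 - 1*(-155071)) + x) + m = ((94110 - 1*(-155071)) + 693/76933) + 248427 = ((94110 + 155071) + 693/76933) + 248427 = (249181 + 693/76933) + 248427 = 19170242566/76933 + 248427 = 38282476957/76933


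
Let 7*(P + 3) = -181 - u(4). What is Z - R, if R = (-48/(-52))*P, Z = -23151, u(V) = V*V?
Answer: -2104125/91 ≈ -23122.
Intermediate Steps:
u(V) = V²
P = -218/7 (P = -3 + (-181 - 1*4²)/7 = -3 + (-181 - 1*16)/7 = -3 + (-181 - 16)/7 = -3 + (⅐)*(-197) = -3 - 197/7 = -218/7 ≈ -31.143)
R = -2616/91 (R = -48/(-52)*(-218/7) = -48*(-1/52)*(-218/7) = (12/13)*(-218/7) = -2616/91 ≈ -28.747)
Z - R = -23151 - 1*(-2616/91) = -23151 + 2616/91 = -2104125/91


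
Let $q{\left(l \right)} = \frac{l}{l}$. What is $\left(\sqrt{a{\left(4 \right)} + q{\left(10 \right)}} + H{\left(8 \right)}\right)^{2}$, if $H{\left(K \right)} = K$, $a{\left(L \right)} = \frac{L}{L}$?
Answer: $\left(8 + \sqrt{2}\right)^{2} \approx 88.627$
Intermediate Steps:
$a{\left(L \right)} = 1$
$q{\left(l \right)} = 1$
$\left(\sqrt{a{\left(4 \right)} + q{\left(10 \right)}} + H{\left(8 \right)}\right)^{2} = \left(\sqrt{1 + 1} + 8\right)^{2} = \left(\sqrt{2} + 8\right)^{2} = \left(8 + \sqrt{2}\right)^{2}$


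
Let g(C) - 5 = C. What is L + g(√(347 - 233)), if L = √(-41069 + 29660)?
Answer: 5 + √114 + I*√11409 ≈ 15.677 + 106.81*I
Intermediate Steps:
L = I*√11409 (L = √(-11409) = I*√11409 ≈ 106.81*I)
g(C) = 5 + C
L + g(√(347 - 233)) = I*√11409 + (5 + √(347 - 233)) = I*√11409 + (5 + √114) = 5 + √114 + I*√11409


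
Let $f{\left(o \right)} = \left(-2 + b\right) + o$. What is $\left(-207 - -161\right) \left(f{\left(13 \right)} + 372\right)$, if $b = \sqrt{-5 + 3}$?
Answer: $-17618 - 46 i \sqrt{2} \approx -17618.0 - 65.054 i$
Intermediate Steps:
$b = i \sqrt{2}$ ($b = \sqrt{-2} = i \sqrt{2} \approx 1.4142 i$)
$f{\left(o \right)} = -2 + o + i \sqrt{2}$ ($f{\left(o \right)} = \left(-2 + i \sqrt{2}\right) + o = -2 + o + i \sqrt{2}$)
$\left(-207 - -161\right) \left(f{\left(13 \right)} + 372\right) = \left(-207 - -161\right) \left(\left(-2 + 13 + i \sqrt{2}\right) + 372\right) = \left(-207 + 161\right) \left(\left(11 + i \sqrt{2}\right) + 372\right) = - 46 \left(383 + i \sqrt{2}\right) = -17618 - 46 i \sqrt{2}$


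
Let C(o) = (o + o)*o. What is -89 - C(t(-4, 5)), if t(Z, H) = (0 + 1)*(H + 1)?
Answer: -161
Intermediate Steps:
t(Z, H) = 1 + H (t(Z, H) = 1*(1 + H) = 1 + H)
C(o) = 2*o² (C(o) = (2*o)*o = 2*o²)
-89 - C(t(-4, 5)) = -89 - 2*(1 + 5)² = -89 - 2*6² = -89 - 2*36 = -89 - 1*72 = -89 - 72 = -161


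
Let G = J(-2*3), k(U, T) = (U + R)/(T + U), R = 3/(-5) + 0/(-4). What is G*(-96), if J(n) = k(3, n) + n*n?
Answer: -16896/5 ≈ -3379.2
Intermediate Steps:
R = -⅗ (R = 3*(-⅕) + 0*(-¼) = -⅗ + 0 = -⅗ ≈ -0.60000)
k(U, T) = (-⅗ + U)/(T + U) (k(U, T) = (U - ⅗)/(T + U) = (-⅗ + U)/(T + U))
J(n) = n² + 12/(5*(3 + n)) (J(n) = (-⅗ + 3)/(n + 3) + n*n = (12/5)/(3 + n) + n² = 12/(5*(3 + n)) + n² = n² + 12/(5*(3 + n)))
G = 176/5 (G = (12 + 5*(-2*3)²*(3 - 2*3))/(5*(3 - 2*3)) = (12 + 5*(-6)²*(3 - 6))/(5*(3 - 6)) = (⅕)*(12 + 5*36*(-3))/(-3) = (⅕)*(-⅓)*(12 - 540) = (⅕)*(-⅓)*(-528) = 176/5 ≈ 35.200)
G*(-96) = (176/5)*(-96) = -16896/5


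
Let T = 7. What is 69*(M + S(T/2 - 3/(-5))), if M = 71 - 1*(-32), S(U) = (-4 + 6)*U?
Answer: 38364/5 ≈ 7672.8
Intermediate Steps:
S(U) = 2*U
M = 103 (M = 71 + 32 = 103)
69*(M + S(T/2 - 3/(-5))) = 69*(103 + 2*(7/2 - 3/(-5))) = 69*(103 + 2*(7*(1/2) - 3*(-1/5))) = 69*(103 + 2*(7/2 + 3/5)) = 69*(103 + 2*(41/10)) = 69*(103 + 41/5) = 69*(556/5) = 38364/5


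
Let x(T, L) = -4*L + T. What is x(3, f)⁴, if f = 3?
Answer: 6561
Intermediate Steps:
x(T, L) = T - 4*L
x(3, f)⁴ = (3 - 4*3)⁴ = (3 - 12)⁴ = (-9)⁴ = 6561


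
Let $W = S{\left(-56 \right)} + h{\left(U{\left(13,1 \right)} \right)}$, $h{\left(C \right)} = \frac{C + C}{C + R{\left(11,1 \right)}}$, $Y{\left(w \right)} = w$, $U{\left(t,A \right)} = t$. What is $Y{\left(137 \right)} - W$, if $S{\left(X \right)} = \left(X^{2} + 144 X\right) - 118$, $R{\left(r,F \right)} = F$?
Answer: $\frac{36268}{7} \approx 5181.1$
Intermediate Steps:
$h{\left(C \right)} = \frac{2 C}{1 + C}$ ($h{\left(C \right)} = \frac{C + C}{C + 1} = \frac{2 C}{1 + C}$)
$S{\left(X \right)} = -118 + X^{2} + 144 X$
$W = - \frac{35309}{7}$ ($W = \left(-118 + \left(-56\right)^{2} + 144 \left(-56\right)\right) + 2 \cdot 13 \frac{1}{1 + 13} = \left(-118 + 3136 - 8064\right) + 2 \cdot 13 \cdot \frac{1}{14} = -5046 + 2 \cdot 13 \cdot \frac{1}{14} = -5046 + \frac{13}{7} = - \frac{35309}{7} \approx -5044.1$)
$Y{\left(137 \right)} - W = 137 - - \frac{35309}{7} = 137 + \frac{35309}{7} = \frac{36268}{7}$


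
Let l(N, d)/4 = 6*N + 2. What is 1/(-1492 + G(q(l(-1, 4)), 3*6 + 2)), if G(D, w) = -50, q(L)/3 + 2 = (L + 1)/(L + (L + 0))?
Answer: -1/1542 ≈ -0.00064851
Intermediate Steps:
l(N, d) = 8 + 24*N (l(N, d) = 4*(6*N + 2) = 4*(2 + 6*N) = 8 + 24*N)
q(L) = -6 + 3*(1 + L)/(2*L) (q(L) = -6 + 3*((L + 1)/(L + (L + 0))) = -6 + 3*((1 + L)/(L + L)) = -6 + 3*((1 + L)/((2*L))) = -6 + 3*((1 + L)*(1/(2*L))) = -6 + 3*((1 + L)/(2*L)) = -6 + 3*(1 + L)/(2*L))
1/(-1492 + G(q(l(-1, 4)), 3*6 + 2)) = 1/(-1492 - 50) = 1/(-1542) = -1/1542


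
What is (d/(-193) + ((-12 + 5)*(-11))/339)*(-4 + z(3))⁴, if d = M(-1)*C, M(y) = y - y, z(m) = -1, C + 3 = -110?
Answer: 48125/339 ≈ 141.96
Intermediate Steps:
C = -113 (C = -3 - 110 = -113)
M(y) = 0
d = 0 (d = 0*(-113) = 0)
(d/(-193) + ((-12 + 5)*(-11))/339)*(-4 + z(3))⁴ = (0/(-193) + ((-12 + 5)*(-11))/339)*(-4 - 1)⁴ = (0*(-1/193) - 7*(-11)*(1/339))*(-5)⁴ = (0 + 77*(1/339))*625 = (0 + 77/339)*625 = (77/339)*625 = 48125/339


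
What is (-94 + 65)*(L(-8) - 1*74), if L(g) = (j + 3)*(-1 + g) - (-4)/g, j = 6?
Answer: 9019/2 ≈ 4509.5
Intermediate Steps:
L(g) = -9 + 4/g + 9*g (L(g) = (6 + 3)*(-1 + g) - (-4)/g = 9*(-1 + g) + 4/g = (-9 + 9*g) + 4/g = -9 + 4/g + 9*g)
(-94 + 65)*(L(-8) - 1*74) = (-94 + 65)*((-9 + 4/(-8) + 9*(-8)) - 1*74) = -29*((-9 + 4*(-⅛) - 72) - 74) = -29*((-9 - ½ - 72) - 74) = -29*(-163/2 - 74) = -29*(-311/2) = 9019/2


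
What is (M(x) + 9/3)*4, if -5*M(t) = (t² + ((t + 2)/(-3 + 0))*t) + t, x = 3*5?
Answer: -112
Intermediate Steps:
x = 15
M(t) = -t/5 - t²/5 - t*(-⅔ - t/3)/5 (M(t) = -((t² + ((t + 2)/(-3 + 0))*t) + t)/5 = -((t² + ((2 + t)/(-3))*t) + t)/5 = -((t² + ((2 + t)*(-⅓))*t) + t)/5 = -((t² + (-⅔ - t/3)*t) + t)/5 = -((t² + t*(-⅔ - t/3)) + t)/5 = -(t + t² + t*(-⅔ - t/3))/5 = -t/5 - t²/5 - t*(-⅔ - t/3)/5)
(M(x) + 9/3)*4 = (-1/15*15*(1 + 2*15) + 9/3)*4 = (-1/15*15*(1 + 30) + 9*(⅓))*4 = (-1/15*15*31 + 3)*4 = (-31 + 3)*4 = -28*4 = -112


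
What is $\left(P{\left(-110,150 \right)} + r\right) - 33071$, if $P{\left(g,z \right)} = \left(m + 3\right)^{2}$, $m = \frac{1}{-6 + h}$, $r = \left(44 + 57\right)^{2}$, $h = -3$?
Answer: $- \frac{1851794}{81} \approx -22862.0$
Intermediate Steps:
$r = 10201$ ($r = 101^{2} = 10201$)
$m = - \frac{1}{9}$ ($m = \frac{1}{-6 - 3} = \frac{1}{-9} = - \frac{1}{9} \approx -0.11111$)
$P{\left(g,z \right)} = \frac{676}{81}$ ($P{\left(g,z \right)} = \left(- \frac{1}{9} + 3\right)^{2} = \left(\frac{26}{9}\right)^{2} = \frac{676}{81}$)
$\left(P{\left(-110,150 \right)} + r\right) - 33071 = \left(\frac{676}{81} + 10201\right) - 33071 = \frac{826957}{81} - 33071 = - \frac{1851794}{81}$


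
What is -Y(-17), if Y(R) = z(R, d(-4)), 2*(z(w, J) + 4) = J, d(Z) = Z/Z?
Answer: 7/2 ≈ 3.5000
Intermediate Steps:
d(Z) = 1
z(w, J) = -4 + J/2
Y(R) = -7/2 (Y(R) = -4 + (½)*1 = -4 + ½ = -7/2)
-Y(-17) = -1*(-7/2) = 7/2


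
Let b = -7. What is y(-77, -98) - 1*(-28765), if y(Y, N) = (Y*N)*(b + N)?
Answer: -763565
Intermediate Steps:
y(Y, N) = N*Y*(-7 + N) (y(Y, N) = (Y*N)*(-7 + N) = (N*Y)*(-7 + N) = N*Y*(-7 + N))
y(-77, -98) - 1*(-28765) = -98*(-77)*(-7 - 98) - 1*(-28765) = -98*(-77)*(-105) + 28765 = -792330 + 28765 = -763565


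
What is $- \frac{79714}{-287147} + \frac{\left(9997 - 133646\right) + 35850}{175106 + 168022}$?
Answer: $\frac{125934467}{5795775048} \approx 0.021729$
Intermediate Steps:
$- \frac{79714}{-287147} + \frac{\left(9997 - 133646\right) + 35850}{175106 + 168022} = \left(-79714\right) \left(- \frac{1}{287147}\right) + \frac{-123649 + 35850}{343128} = \frac{79714}{287147} - \frac{87799}{343128} = \frac{125934467}{5795775048}$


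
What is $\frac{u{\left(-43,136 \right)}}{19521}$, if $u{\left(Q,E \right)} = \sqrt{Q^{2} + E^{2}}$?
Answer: $\frac{\sqrt{20345}}{19521} \approx 0.0073068$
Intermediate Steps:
$u{\left(Q,E \right)} = \sqrt{E^{2} + Q^{2}}$
$\frac{u{\left(-43,136 \right)}}{19521} = \frac{\sqrt{136^{2} + \left(-43\right)^{2}}}{19521} = \sqrt{18496 + 1849} \cdot \frac{1}{19521} = \sqrt{20345} \cdot \frac{1}{19521} = \frac{\sqrt{20345}}{19521}$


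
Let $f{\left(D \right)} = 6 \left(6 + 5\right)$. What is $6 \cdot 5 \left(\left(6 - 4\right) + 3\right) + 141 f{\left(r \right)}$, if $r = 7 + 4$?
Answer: $9456$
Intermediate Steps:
$r = 11$
$f{\left(D \right)} = 66$ ($f{\left(D \right)} = 6 \cdot 11 = 66$)
$6 \cdot 5 \left(\left(6 - 4\right) + 3\right) + 141 f{\left(r \right)} = 6 \cdot 5 \left(\left(6 - 4\right) + 3\right) + 141 \cdot 66 = 30 \left(2 + 3\right) + 9306 = 30 \cdot 5 + 9306 = 150 + 9306 = 9456$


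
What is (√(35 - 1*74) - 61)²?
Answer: (61 - I*√39)² ≈ 3682.0 - 761.89*I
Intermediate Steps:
(√(35 - 1*74) - 61)² = (√(35 - 74) - 61)² = (√(-39) - 61)² = (I*√39 - 61)² = (-61 + I*√39)²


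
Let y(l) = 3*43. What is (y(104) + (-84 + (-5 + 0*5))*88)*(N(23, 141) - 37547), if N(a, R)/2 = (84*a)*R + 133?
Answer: -3909603729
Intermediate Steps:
y(l) = 129
N(a, R) = 266 + 168*R*a (N(a, R) = 2*((84*a)*R + 133) = 2*(84*R*a + 133) = 2*(133 + 84*R*a) = 266 + 168*R*a)
(y(104) + (-84 + (-5 + 0*5))*88)*(N(23, 141) - 37547) = (129 + (-84 + (-5 + 0*5))*88)*((266 + 168*141*23) - 37547) = (129 + (-84 + (-5 + 0))*88)*((266 + 544824) - 37547) = (129 + (-84 - 5)*88)*(545090 - 37547) = (129 - 89*88)*507543 = (129 - 7832)*507543 = -7703*507543 = -3909603729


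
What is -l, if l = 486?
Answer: -486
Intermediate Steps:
-l = -1*486 = -486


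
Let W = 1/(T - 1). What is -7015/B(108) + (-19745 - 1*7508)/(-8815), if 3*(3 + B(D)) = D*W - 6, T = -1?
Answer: 2715828/8815 ≈ 308.09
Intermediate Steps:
W = -½ (W = 1/(-1 - 1) = 1/(-2) = -½ ≈ -0.50000)
B(D) = -5 - D/6 (B(D) = -3 + (D*(-½) - 6)/3 = -3 + (-D/2 - 6)/3 = -3 + (-6 - D/2)/3 = -3 + (-2 - D/6) = -5 - D/6)
-7015/B(108) + (-19745 - 1*7508)/(-8815) = -7015/(-5 - ⅙*108) + (-19745 - 1*7508)/(-8815) = -7015/(-5 - 18) + (-19745 - 7508)*(-1/8815) = -7015/(-23) - 27253*(-1/8815) = -7015*(-1/23) + 27253/8815 = 305 + 27253/8815 = 2715828/8815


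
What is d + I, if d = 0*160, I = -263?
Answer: -263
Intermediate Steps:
d = 0
d + I = 0 - 263 = -263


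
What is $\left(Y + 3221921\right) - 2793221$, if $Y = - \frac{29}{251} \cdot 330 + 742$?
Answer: $\frac{107780372}{251} \approx 4.294 \cdot 10^{5}$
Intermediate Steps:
$Y = \frac{176672}{251}$ ($Y = \left(-29\right) \frac{1}{251} \cdot 330 + 742 = \left(- \frac{29}{251}\right) 330 + 742 = - \frac{9570}{251} + 742 = \frac{176672}{251} \approx 703.87$)
$\left(Y + 3221921\right) - 2793221 = \left(\frac{176672}{251} + 3221921\right) - 2793221 = \frac{808878843}{251} - 2793221 = \frac{107780372}{251}$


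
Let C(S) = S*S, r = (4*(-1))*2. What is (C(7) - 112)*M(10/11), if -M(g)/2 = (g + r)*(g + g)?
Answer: -196560/121 ≈ -1624.5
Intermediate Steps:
r = -8 (r = -4*2 = -8)
C(S) = S**2
M(g) = -4*g*(-8 + g) (M(g) = -2*(g - 8)*(g + g) = -2*(-8 + g)*2*g = -4*g*(-8 + g))
(C(7) - 112)*M(10/11) = (7**2 - 112)*(4*(10/11)*(8 - 10/11)) = (49 - 112)*(4*(10*(1/11))*(8 - 10/11)) = -252*10*(8 - 1*10/11)/11 = -252*10*(8 - 10/11)/11 = -252*10*78/(11*11) = -63*3120/121 = -196560/121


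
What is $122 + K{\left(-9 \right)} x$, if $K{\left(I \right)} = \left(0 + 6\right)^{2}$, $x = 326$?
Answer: $11858$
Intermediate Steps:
$K{\left(I \right)} = 36$ ($K{\left(I \right)} = 6^{2} = 36$)
$122 + K{\left(-9 \right)} x = 122 + 36 \cdot 326 = 122 + 11736 = 11858$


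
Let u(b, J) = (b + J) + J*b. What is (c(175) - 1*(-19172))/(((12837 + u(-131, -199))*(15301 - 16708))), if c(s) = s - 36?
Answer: -6437/18092144 ≈ -0.00035579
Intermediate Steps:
c(s) = -36 + s
u(b, J) = J + b + J*b (u(b, J) = (J + b) + J*b = J + b + J*b)
(c(175) - 1*(-19172))/(((12837 + u(-131, -199))*(15301 - 16708))) = ((-36 + 175) - 1*(-19172))/(((12837 + (-199 - 131 - 199*(-131)))*(15301 - 16708))) = (139 + 19172)/(((12837 + (-199 - 131 + 26069))*(-1407))) = 19311/(((12837 + 25739)*(-1407))) = 19311/((38576*(-1407))) = 19311/(-54276432) = 19311*(-1/54276432) = -6437/18092144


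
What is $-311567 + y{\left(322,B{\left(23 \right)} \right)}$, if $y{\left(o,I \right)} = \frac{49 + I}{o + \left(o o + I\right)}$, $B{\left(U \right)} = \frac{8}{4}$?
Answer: $- \frac{32405460485}{104008} \approx -3.1157 \cdot 10^{5}$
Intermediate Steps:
$B{\left(U \right)} = 2$ ($B{\left(U \right)} = 8 \cdot \frac{1}{4} = 2$)
$y{\left(o,I \right)} = \frac{49 + I}{I + o + o^{2}}$ ($y{\left(o,I \right)} = \frac{49 + I}{o + \left(o^{2} + I\right)} = \frac{49 + I}{o + \left(I + o^{2}\right)} = \frac{49 + I}{I + o + o^{2}}$)
$-311567 + y{\left(322,B{\left(23 \right)} \right)} = -311567 + \frac{49 + 2}{2 + 322 + 322^{2}} = -311567 + \frac{1}{2 + 322 + 103684} \cdot 51 = -311567 + \frac{1}{104008} \cdot 51 = -311567 + \frac{51}{104008} = - \frac{32405460485}{104008}$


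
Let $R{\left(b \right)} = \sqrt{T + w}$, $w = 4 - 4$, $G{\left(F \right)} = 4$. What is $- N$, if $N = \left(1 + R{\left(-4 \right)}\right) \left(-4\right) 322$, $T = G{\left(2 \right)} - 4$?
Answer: $1288$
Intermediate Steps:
$w = 0$ ($w = 4 - 4 = 0$)
$T = 0$ ($T = 4 - 4 = 0$)
$R{\left(b \right)} = 0$ ($R{\left(b \right)} = \sqrt{0 + 0} = \sqrt{0} = 0$)
$N = -1288$ ($N = \left(1 + 0\right) \left(-4\right) 322 = 1 \left(-4\right) 322 = \left(-4\right) 322 = -1288$)
$- N = \left(-1\right) \left(-1288\right) = 1288$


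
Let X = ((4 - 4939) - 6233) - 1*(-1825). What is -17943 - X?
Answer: -8600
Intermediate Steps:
X = -9343 (X = (-4935 - 6233) + 1825 = -11168 + 1825 = -9343)
-17943 - X = -17943 - 1*(-9343) = -17943 + 9343 = -8600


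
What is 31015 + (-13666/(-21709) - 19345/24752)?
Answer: 980326742691/31608304 ≈ 31015.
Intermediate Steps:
31015 + (-13666/(-21709) - 19345/24752) = 31015 + (-13666*(-1/21709) - 19345*1/24752) = 31015 + (13666/21709 - 19345/24752) = 31015 - 4805869/31608304 = 980326742691/31608304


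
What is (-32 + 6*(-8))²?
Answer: 6400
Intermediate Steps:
(-32 + 6*(-8))² = (-32 - 48)² = (-80)² = 6400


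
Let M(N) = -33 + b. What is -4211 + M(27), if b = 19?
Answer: -4225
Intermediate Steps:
M(N) = -14 (M(N) = -33 + 19 = -14)
-4211 + M(27) = -4211 - 14 = -4225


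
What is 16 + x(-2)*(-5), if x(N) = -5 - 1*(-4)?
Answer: 21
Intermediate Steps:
x(N) = -1 (x(N) = -5 + 4 = -1)
16 + x(-2)*(-5) = 16 - 1*(-5) = 16 + 5 = 21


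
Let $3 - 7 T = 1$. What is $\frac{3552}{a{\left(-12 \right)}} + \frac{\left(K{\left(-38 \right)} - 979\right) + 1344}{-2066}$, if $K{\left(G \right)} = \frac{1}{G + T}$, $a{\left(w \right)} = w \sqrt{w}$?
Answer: $- \frac{96353}{545424} + \frac{148 i \sqrt{3}}{3} \approx -0.17666 + 85.448 i$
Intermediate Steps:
$T = \frac{2}{7}$ ($T = \frac{3}{7} - \frac{1}{7} = \frac{2}{7} \approx 0.28571$)
$a{\left(w \right)} = w^{\frac{3}{2}}$
$K{\left(G \right)} = \frac{1}{\frac{2}{7} + G}$ ($K{\left(G \right)} = \frac{1}{G + \frac{2}{7}} = \frac{1}{\frac{2}{7} + G}$)
$\frac{3552}{a{\left(-12 \right)}} + \frac{\left(K{\left(-38 \right)} - 979\right) + 1344}{-2066} = \frac{3552}{\left(-12\right)^{\frac{3}{2}}} + \frac{\left(\frac{7}{2 + 7 \left(-38\right)} - 979\right) + 1344}{-2066} = \frac{3552}{\left(-24\right) i \sqrt{3}} + \left(\left(\frac{7}{2 - 266} - 979\right) + 1344\right) \left(- \frac{1}{2066}\right) = 3552 \frac{i \sqrt{3}}{72} + \left(\left(\frac{7}{-264} - 979\right) + 1344\right) \left(- \frac{1}{2066}\right) = \frac{148 i \sqrt{3}}{3} + \left(\left(7 \left(- \frac{1}{264}\right) - 979\right) + 1344\right) \left(- \frac{1}{2066}\right) = \frac{148 i \sqrt{3}}{3} + \left(\left(- \frac{7}{264} - 979\right) + 1344\right) \left(- \frac{1}{2066}\right) = \frac{148 i \sqrt{3}}{3} + \left(- \frac{258463}{264} + 1344\right) \left(- \frac{1}{2066}\right) = \frac{148 i \sqrt{3}}{3} + \frac{96353}{264} \left(- \frac{1}{2066}\right) = \frac{148 i \sqrt{3}}{3} - \frac{96353}{545424} = - \frac{96353}{545424} + \frac{148 i \sqrt{3}}{3}$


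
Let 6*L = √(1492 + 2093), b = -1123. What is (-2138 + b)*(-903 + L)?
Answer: 2944683 - 1087*√3585/2 ≈ 2.9121e+6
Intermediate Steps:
L = √3585/6 (L = √(1492 + 2093)/6 = √3585/6 ≈ 9.9791)
(-2138 + b)*(-903 + L) = (-2138 - 1123)*(-903 + √3585/6) = -3261*(-903 + √3585/6) = 2944683 - 1087*√3585/2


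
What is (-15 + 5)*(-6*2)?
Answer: 120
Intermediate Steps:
(-15 + 5)*(-6*2) = -10*(-12) = 120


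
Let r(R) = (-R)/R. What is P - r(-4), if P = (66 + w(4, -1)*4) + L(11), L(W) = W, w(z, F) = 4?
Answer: 94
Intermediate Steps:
r(R) = -1
P = 93 (P = (66 + 4*4) + 11 = (66 + 16) + 11 = 82 + 11 = 93)
P - r(-4) = 93 - 1*(-1) = 93 + 1 = 94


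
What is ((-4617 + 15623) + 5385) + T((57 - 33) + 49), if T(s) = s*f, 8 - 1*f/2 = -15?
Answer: 19749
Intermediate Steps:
f = 46 (f = 16 - 2*(-15) = 16 + 30 = 46)
T(s) = 46*s (T(s) = s*46 = 46*s)
((-4617 + 15623) + 5385) + T((57 - 33) + 49) = ((-4617 + 15623) + 5385) + 46*((57 - 33) + 49) = (11006 + 5385) + 46*(24 + 49) = 16391 + 46*73 = 16391 + 3358 = 19749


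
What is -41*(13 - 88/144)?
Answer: -9143/18 ≈ -507.94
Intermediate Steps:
-41*(13 - 88/144) = -41*(13 - 88*1/144) = -41*(13 - 11/18) = -41*223/18 = -9143/18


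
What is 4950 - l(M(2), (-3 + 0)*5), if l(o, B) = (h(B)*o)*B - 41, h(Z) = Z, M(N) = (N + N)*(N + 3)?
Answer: 491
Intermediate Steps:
M(N) = 2*N*(3 + N) (M(N) = (2*N)*(3 + N) = 2*N*(3 + N))
l(o, B) = -41 + o*B**2 (l(o, B) = (B*o)*B - 41 = o*B**2 - 41 = -41 + o*B**2)
4950 - l(M(2), (-3 + 0)*5) = 4950 - (-41 + (2*2*(3 + 2))*((-3 + 0)*5)**2) = 4950 - (-41 + (2*2*5)*(-3*5)**2) = 4950 - (-41 + 20*(-15)**2) = 4950 - (-41 + 20*225) = 4950 - (-41 + 4500) = 4950 - 1*4459 = 4950 - 4459 = 491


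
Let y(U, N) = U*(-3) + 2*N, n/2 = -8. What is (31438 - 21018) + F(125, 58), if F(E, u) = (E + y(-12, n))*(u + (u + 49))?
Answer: 31705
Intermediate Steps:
n = -16 (n = 2*(-8) = -16)
y(U, N) = -3*U + 2*N
F(E, u) = (4 + E)*(49 + 2*u) (F(E, u) = (E + (-3*(-12) + 2*(-16)))*(u + (u + 49)) = (E + (36 - 32))*(u + (49 + u)) = (E + 4)*(49 + 2*u) = (4 + E)*(49 + 2*u))
(31438 - 21018) + F(125, 58) = (31438 - 21018) + (196 + 8*58 + 49*125 + 2*125*58) = 10420 + (196 + 464 + 6125 + 14500) = 10420 + 21285 = 31705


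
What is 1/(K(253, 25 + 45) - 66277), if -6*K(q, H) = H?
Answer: -3/198866 ≈ -1.5086e-5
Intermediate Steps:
K(q, H) = -H/6
1/(K(253, 25 + 45) - 66277) = 1/(-(25 + 45)/6 - 66277) = 1/(-⅙*70 - 66277) = 1/(-35/3 - 66277) = 1/(-198866/3) = -3/198866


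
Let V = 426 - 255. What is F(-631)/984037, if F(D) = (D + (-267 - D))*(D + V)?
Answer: 122820/984037 ≈ 0.12481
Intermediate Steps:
V = 171
F(D) = -45657 - 267*D (F(D) = (D + (-267 - D))*(D + 171) = -267*(171 + D) = -45657 - 267*D)
F(-631)/984037 = (-45657 - 267*(-631))/984037 = (-45657 + 168477)*(1/984037) = 122820*(1/984037) = 122820/984037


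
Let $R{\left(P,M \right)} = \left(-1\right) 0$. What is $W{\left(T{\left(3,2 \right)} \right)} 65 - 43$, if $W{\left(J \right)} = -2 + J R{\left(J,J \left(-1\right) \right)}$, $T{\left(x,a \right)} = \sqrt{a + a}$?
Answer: $-173$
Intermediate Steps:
$R{\left(P,M \right)} = 0$
$T{\left(x,a \right)} = \sqrt{2} \sqrt{a}$ ($T{\left(x,a \right)} = \sqrt{2 a} = \sqrt{2} \sqrt{a}$)
$W{\left(J \right)} = -2$ ($W{\left(J \right)} = -2 + J 0 = -2 + 0 = -2$)
$W{\left(T{\left(3,2 \right)} \right)} 65 - 43 = \left(-2\right) 65 - 43 = -130 - 43 = -173$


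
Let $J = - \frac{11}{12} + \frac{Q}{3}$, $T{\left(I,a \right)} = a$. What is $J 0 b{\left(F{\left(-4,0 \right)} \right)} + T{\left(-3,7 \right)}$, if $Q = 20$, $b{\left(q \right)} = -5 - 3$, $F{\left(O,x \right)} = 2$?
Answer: $7$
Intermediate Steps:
$b{\left(q \right)} = -8$ ($b{\left(q \right)} = -5 - 3 = -8$)
$J = \frac{23}{4}$ ($J = - \frac{11}{12} + \frac{20}{3} = \frac{23}{4} \approx 5.75$)
$J 0 b{\left(F{\left(-4,0 \right)} \right)} + T{\left(-3,7 \right)} = \frac{23 \cdot 0 \left(-8\right)}{4} + 7 = \frac{23}{4} \cdot 0 + 7 = 0 + 7 = 7$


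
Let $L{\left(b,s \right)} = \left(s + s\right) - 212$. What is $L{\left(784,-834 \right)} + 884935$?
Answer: $883055$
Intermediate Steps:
$L{\left(b,s \right)} = -212 + 2 s$ ($L{\left(b,s \right)} = 2 s - 212 = -212 + 2 s$)
$L{\left(784,-834 \right)} + 884935 = \left(-212 + 2 \left(-834\right)\right) + 884935 = \left(-212 - 1668\right) + 884935 = -1880 + 884935 = 883055$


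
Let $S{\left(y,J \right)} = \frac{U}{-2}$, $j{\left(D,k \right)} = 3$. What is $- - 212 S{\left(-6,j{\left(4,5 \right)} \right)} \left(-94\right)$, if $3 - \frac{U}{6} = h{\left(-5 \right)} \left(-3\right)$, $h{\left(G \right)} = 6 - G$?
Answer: $2152224$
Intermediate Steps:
$U = 216$ ($U = 18 - 6 \left(6 - -5\right) \left(-3\right) = 18 - 6 \left(6 + 5\right) \left(-3\right) = 18 - 6 \cdot 11 \left(-3\right) = 18 - -198 = 18 + 198 = 216$)
$S{\left(y,J \right)} = -108$ ($S{\left(y,J \right)} = \frac{1}{-2} \cdot 216 = \left(- \frac{1}{2}\right) 216 = -108$)
$- - 212 S{\left(-6,j{\left(4,5 \right)} \right)} \left(-94\right) = - \left(-212\right) \left(-108\right) \left(-94\right) = - 22896 \left(-94\right) = \left(-1\right) \left(-2152224\right) = 2152224$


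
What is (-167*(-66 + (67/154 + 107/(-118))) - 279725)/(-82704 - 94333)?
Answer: 1220359848/804279091 ≈ 1.5173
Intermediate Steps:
(-167*(-66 + (67/154 + 107/(-118))) - 279725)/(-82704 - 94333) = (-167*(-66 + (67*(1/154) + 107*(-1/118))) - 279725)/(-177037) = (-167*(-66 + (67/154 - 107/118)) - 279725)*(-1/177037) = (-167*(-66 - 2143/4543) - 279725)*(-1/177037) = (-167*(-301981/4543) - 279725)*(-1/177037) = (50430827/4543 - 279725)*(-1/177037) = -1220359848/4543*(-1/177037) = 1220359848/804279091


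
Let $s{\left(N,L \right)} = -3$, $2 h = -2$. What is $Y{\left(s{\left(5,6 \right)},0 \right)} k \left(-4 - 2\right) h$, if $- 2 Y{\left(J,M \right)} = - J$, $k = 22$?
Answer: $-198$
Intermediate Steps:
$h = -1$ ($h = \frac{1}{2} \left(-2\right) = -1$)
$Y{\left(J,M \right)} = \frac{J}{2}$ ($Y{\left(J,M \right)} = - \frac{\left(-1\right) J}{2} = \frac{J}{2}$)
$Y{\left(s{\left(5,6 \right)},0 \right)} k \left(-4 - 2\right) h = \frac{1}{2} \left(-3\right) 22 \left(-4 - 2\right) \left(-1\right) = \left(- \frac{3}{2}\right) 22 \left(\left(-6\right) \left(-1\right)\right) = \left(-33\right) 6 = -198$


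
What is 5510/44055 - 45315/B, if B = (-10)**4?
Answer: -77650093/17622000 ≈ -4.4064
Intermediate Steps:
B = 10000
5510/44055 - 45315/B = 5510/44055 - 45315/10000 = 5510*(1/44055) - 45315*1/10000 = 1102/8811 - 9063/2000 = -77650093/17622000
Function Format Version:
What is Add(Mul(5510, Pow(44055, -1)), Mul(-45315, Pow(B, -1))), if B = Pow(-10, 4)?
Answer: Rational(-77650093, 17622000) ≈ -4.4064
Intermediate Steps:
B = 10000
Add(Mul(5510, Pow(44055, -1)), Mul(-45315, Pow(B, -1))) = Add(Mul(5510, Pow(44055, -1)), Mul(-45315, Pow(10000, -1))) = Add(Mul(5510, Rational(1, 44055)), Mul(-45315, Rational(1, 10000))) = Add(Rational(1102, 8811), Rational(-9063, 2000)) = Rational(-77650093, 17622000)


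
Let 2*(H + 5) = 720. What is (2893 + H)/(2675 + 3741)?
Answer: 203/401 ≈ 0.50623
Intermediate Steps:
H = 355 (H = -5 + (½)*720 = -5 + 360 = 355)
(2893 + H)/(2675 + 3741) = (2893 + 355)/(2675 + 3741) = 3248/6416 = 3248*(1/6416) = 203/401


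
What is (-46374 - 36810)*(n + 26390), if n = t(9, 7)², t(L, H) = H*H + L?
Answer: -2475056736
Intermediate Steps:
t(L, H) = L + H² (t(L, H) = H² + L = L + H²)
n = 3364 (n = (9 + 7²)² = (9 + 49)² = 58² = 3364)
(-46374 - 36810)*(n + 26390) = (-46374 - 36810)*(3364 + 26390) = -83184*29754 = -2475056736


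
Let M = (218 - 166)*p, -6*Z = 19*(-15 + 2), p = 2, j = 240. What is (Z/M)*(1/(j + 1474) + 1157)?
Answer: 12559627/27424 ≈ 457.98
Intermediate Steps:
Z = 247/6 (Z = -19*(-15 + 2)/6 = -19*(-13)/6 = -⅙*(-247) = 247/6 ≈ 41.167)
M = 104 (M = (218 - 166)*2 = 52*2 = 104)
(Z/M)*(1/(j + 1474) + 1157) = ((247/6)/104)*(1/(240 + 1474) + 1157) = ((247/6)*(1/104))*(1/1714 + 1157) = 19*(1/1714 + 1157)/48 = (19/48)*(1983099/1714) = 12559627/27424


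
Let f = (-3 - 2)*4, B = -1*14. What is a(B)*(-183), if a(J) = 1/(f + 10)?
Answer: 183/10 ≈ 18.300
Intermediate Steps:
B = -14
f = -20 (f = -5*4 = -20)
a(J) = -⅒ (a(J) = 1/(-20 + 10) = 1/(-10) = -⅒)
a(B)*(-183) = -⅒*(-183) = 183/10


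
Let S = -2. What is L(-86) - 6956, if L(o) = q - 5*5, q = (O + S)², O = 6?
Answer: -6965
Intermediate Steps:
q = 16 (q = (6 - 2)² = 4² = 16)
L(o) = -9 (L(o) = 16 - 5*5 = 16 - 25 = -9)
L(-86) - 6956 = -9 - 6956 = -6965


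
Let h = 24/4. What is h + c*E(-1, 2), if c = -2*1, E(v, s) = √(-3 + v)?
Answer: 6 - 4*I ≈ 6.0 - 4.0*I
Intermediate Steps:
h = 6 (h = 24*(¼) = 6)
c = -2
h + c*E(-1, 2) = 6 - 2*√(-3 - 1) = 6 - 4*I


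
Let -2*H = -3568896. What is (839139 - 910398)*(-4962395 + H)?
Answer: 226457325273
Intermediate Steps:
H = 1784448 (H = -1/2*(-3568896) = 1784448)
(839139 - 910398)*(-4962395 + H) = (839139 - 910398)*(-4962395 + 1784448) = -71259*(-3177947) = 226457325273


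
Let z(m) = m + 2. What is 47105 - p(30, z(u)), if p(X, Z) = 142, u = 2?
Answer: 46963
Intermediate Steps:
z(m) = 2 + m
47105 - p(30, z(u)) = 47105 - 1*142 = 47105 - 142 = 46963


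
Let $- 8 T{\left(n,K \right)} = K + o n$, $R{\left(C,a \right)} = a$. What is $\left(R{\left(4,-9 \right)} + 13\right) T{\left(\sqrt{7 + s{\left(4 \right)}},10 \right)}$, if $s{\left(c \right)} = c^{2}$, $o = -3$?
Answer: $-5 + \frac{3 \sqrt{23}}{2} \approx 2.1937$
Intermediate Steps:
$T{\left(n,K \right)} = - \frac{K}{8} + \frac{3 n}{8}$ ($T{\left(n,K \right)} = - \frac{K - 3 n}{8} = - \frac{K}{8} + \frac{3 n}{8}$)
$\left(R{\left(4,-9 \right)} + 13\right) T{\left(\sqrt{7 + s{\left(4 \right)}},10 \right)} = \left(-9 + 13\right) \left(\left(- \frac{1}{8}\right) 10 + \frac{3 \sqrt{7 + 4^{2}}}{8}\right) = 4 \left(- \frac{5}{4} + \frac{3 \sqrt{7 + 16}}{8}\right) = 4 \left(- \frac{5}{4} + \frac{3 \sqrt{23}}{8}\right) = -5 + \frac{3 \sqrt{23}}{2}$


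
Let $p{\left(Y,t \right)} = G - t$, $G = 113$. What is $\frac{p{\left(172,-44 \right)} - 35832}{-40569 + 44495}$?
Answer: $- \frac{35675}{3926} \approx -9.0869$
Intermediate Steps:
$p{\left(Y,t \right)} = 113 - t$
$\frac{p{\left(172,-44 \right)} - 35832}{-40569 + 44495} = \frac{\left(113 - -44\right) - 35832}{-40569 + 44495} = \frac{\left(113 + 44\right) - 35832}{3926} = \left(157 - 35832\right) \frac{1}{3926} = \left(-35675\right) \frac{1}{3926} = - \frac{35675}{3926}$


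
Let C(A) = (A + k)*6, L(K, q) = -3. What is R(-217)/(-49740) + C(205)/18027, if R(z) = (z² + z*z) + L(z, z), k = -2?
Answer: -36380209/19925844 ≈ -1.8258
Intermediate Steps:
R(z) = -3 + 2*z² (R(z) = (z² + z*z) - 3 = (z² + z²) - 3 = 2*z² - 3 = -3 + 2*z²)
C(A) = -12 + 6*A (C(A) = (A - 2)*6 = (-2 + A)*6 = -12 + 6*A)
R(-217)/(-49740) + C(205)/18027 = (-3 + 2*(-217)²)/(-49740) + (-12 + 6*205)/18027 = (-3 + 2*47089)*(-1/49740) + (-12 + 1230)*(1/18027) = (-3 + 94178)*(-1/49740) + 1218*(1/18027) = 94175*(-1/49740) + 406/6009 = -18835/9948 + 406/6009 = -36380209/19925844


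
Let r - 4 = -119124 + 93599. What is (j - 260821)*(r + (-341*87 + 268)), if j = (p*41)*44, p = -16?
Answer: 15909500200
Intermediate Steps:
j = -28864 (j = -16*41*44 = -656*44 = -28864)
r = -25521 (r = 4 + (-119124 + 93599) = 4 - 25525 = -25521)
(j - 260821)*(r + (-341*87 + 268)) = (-28864 - 260821)*(-25521 + (-341*87 + 268)) = -289685*(-25521 + (-29667 + 268)) = -289685*(-25521 - 29399) = -289685*(-54920) = 15909500200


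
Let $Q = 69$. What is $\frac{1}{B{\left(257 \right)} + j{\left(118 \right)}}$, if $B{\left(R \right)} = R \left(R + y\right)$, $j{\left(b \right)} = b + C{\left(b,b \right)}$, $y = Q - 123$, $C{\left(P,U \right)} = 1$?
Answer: $\frac{1}{52290} \approx 1.9124 \cdot 10^{-5}$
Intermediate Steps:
$y = -54$ ($y = 69 - 123 = -54$)
$j{\left(b \right)} = 1 + b$ ($j{\left(b \right)} = b + 1 = 1 + b$)
$B{\left(R \right)} = R \left(-54 + R\right)$ ($B{\left(R \right)} = R \left(R - 54\right) = R \left(-54 + R\right)$)
$\frac{1}{B{\left(257 \right)} + j{\left(118 \right)}} = \frac{1}{257 \left(-54 + 257\right) + \left(1 + 118\right)} = \frac{1}{257 \cdot 203 + 119} = \frac{1}{52171 + 119} = \frac{1}{52290}$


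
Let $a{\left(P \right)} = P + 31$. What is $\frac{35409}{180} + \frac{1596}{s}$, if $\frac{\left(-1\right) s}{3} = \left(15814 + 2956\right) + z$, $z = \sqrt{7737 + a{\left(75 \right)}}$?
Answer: $\frac{461961938819}{2348700380} + \frac{532 \sqrt{7843}}{352305057} \approx 196.69$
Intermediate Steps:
$a{\left(P \right)} = 31 + P$
$z = \sqrt{7843}$ ($z = \sqrt{7737 + \left(31 + 75\right)} = \sqrt{7737 + 106} = \sqrt{7843} \approx 88.561$)
$s = -56310 - 3 \sqrt{7843}$ ($s = - 3 \left(\left(15814 + 2956\right) + \sqrt{7843}\right) = - 3 \left(18770 + \sqrt{7843}\right) = -56310 - 3 \sqrt{7843} \approx -56576.0$)
$\frac{35409}{180} + \frac{1596}{s} = \frac{35409}{180} + \frac{1596}{-56310 - 3 \sqrt{7843}} = 35409 \cdot \frac{1}{180} + \frac{1596}{-56310 - 3 \sqrt{7843}} = \frac{11803}{60} + \frac{1596}{-56310 - 3 \sqrt{7843}}$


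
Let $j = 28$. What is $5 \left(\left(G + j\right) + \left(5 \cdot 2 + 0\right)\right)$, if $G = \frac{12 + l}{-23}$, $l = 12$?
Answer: $\frac{4250}{23} \approx 184.78$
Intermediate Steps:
$G = - \frac{24}{23}$ ($G = \frac{12 + 12}{-23} = 24 \left(- \frac{1}{23}\right) = - \frac{24}{23} \approx -1.0435$)
$5 \left(\left(G + j\right) + \left(5 \cdot 2 + 0\right)\right) = 5 \left(\left(- \frac{24}{23} + 28\right) + \left(5 \cdot 2 + 0\right)\right) = 5 \left(\frac{620}{23} + \left(10 + 0\right)\right) = 5 \left(\frac{620}{23} + 10\right) = 5 \cdot \frac{850}{23} = \frac{4250}{23}$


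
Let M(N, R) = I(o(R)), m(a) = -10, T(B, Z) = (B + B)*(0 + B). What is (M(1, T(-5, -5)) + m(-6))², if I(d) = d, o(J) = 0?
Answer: 100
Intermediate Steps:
T(B, Z) = 2*B² (T(B, Z) = (2*B)*B = 2*B²)
M(N, R) = 0
(M(1, T(-5, -5)) + m(-6))² = (0 - 10)² = (-10)² = 100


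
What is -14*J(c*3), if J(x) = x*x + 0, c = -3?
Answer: -1134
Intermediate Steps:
J(x) = x² (J(x) = x² + 0 = x²)
-14*J(c*3) = -14*(-3*3)² = -14*(-9)² = -14*81 = -1134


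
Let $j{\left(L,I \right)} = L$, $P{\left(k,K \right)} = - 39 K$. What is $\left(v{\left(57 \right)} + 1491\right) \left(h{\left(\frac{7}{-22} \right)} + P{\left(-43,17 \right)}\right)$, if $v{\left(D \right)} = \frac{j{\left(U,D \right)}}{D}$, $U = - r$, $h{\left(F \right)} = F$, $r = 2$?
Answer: $- \frac{1240186105}{1254} \approx -9.8898 \cdot 10^{5}$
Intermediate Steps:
$U = -2$ ($U = \left(-1\right) 2 = -2$)
$v{\left(D \right)} = - \frac{2}{D}$
$\left(v{\left(57 \right)} + 1491\right) \left(h{\left(\frac{7}{-22} \right)} + P{\left(-43,17 \right)}\right) = \left(- \frac{2}{57} + 1491\right) \left(\frac{7}{-22} - 663\right) = \left(\left(-2\right) \frac{1}{57} + 1491\right) \left(7 \left(- \frac{1}{22}\right) - 663\right) = \left(- \frac{2}{57} + 1491\right) \left(- \frac{7}{22} - 663\right) = \frac{84985}{57} \left(- \frac{14593}{22}\right) = - \frac{1240186105}{1254}$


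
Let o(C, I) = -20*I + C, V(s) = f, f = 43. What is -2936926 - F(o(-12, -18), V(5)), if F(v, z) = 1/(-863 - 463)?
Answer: -3894363875/1326 ≈ -2.9369e+6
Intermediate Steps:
V(s) = 43
o(C, I) = C - 20*I
F(v, z) = -1/1326 (F(v, z) = 1/(-1326) = -1/1326)
-2936926 - F(o(-12, -18), V(5)) = -2936926 - 1*(-1/1326) = -2936926 + 1/1326 = -3894363875/1326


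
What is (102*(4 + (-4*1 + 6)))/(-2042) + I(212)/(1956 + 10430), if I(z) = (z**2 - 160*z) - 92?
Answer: 3685728/6323053 ≈ 0.58290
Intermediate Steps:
I(z) = -92 + z**2 - 160*z
(102*(4 + (-4*1 + 6)))/(-2042) + I(212)/(1956 + 10430) = (102*(4 + (-4*1 + 6)))/(-2042) + (-92 + 212**2 - 160*212)/(1956 + 10430) = (102*(4 + (-4 + 6)))*(-1/2042) + (-92 + 44944 - 33920)/12386 = (102*(4 + 2))*(-1/2042) + 10932*(1/12386) = (102*6)*(-1/2042) + 5466/6193 = 612*(-1/2042) + 5466/6193 = -306/1021 + 5466/6193 = 3685728/6323053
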